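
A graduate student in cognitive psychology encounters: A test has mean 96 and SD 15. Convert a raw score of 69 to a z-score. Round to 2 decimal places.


z = (X - mu) / sigma
= (69 - 96) / 15
= -27 / 15
= -1.80


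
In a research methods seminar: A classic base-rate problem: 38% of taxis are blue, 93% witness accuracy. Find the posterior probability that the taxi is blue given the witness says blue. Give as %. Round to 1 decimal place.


P(blue | says blue) = P(says blue | blue)*P(blue) / [P(says blue | blue)*P(blue) + P(says blue | not blue)*P(not blue)]
Numerator = 0.93 * 0.38 = 0.3534
False identification = 0.07 * 0.62 = 0.0434
P = 0.3534 / (0.3534 + 0.0434)
= 0.3534 / 0.3968
As percentage = 89.1


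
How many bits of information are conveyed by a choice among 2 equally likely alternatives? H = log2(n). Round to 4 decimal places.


H = log2(n)
H = log2(2)
= 1.0000


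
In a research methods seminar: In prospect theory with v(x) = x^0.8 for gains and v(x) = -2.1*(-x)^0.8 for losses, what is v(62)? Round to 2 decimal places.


Since x = 62 >= 0, use v(x) = x^0.8
62^0.8 = 27.159
v(62) = 27.16


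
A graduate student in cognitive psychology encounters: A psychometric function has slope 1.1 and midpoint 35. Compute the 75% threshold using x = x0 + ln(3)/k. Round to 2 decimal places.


At P = 0.75: 0.75 = 1/(1 + e^(-k*(x-x0)))
Solving: e^(-k*(x-x0)) = 1/3
x = x0 + ln(3)/k
ln(3) = 1.0986
x = 35 + 1.0986/1.1
= 35 + 0.9987
= 36.00


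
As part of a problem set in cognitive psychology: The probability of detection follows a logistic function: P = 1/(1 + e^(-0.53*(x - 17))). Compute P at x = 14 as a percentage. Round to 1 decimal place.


P(x) = 1/(1 + e^(-0.53*(14 - 17)))
Exponent = -0.53 * -3 = 1.59
e^(1.59) = 4.903749
P = 1/(1 + 4.903749) = 0.169384
Percentage = 16.9


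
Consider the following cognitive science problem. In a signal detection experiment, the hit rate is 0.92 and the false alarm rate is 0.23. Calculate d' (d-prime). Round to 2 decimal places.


d' = z(HR) - z(FAR)
z(0.92) = 1.4051
z(0.23) = -0.7388
d' = 1.4051 - -0.7388
= 2.14


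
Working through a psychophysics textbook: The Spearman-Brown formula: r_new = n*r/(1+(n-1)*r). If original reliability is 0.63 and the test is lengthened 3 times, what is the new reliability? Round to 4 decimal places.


r_new = n*r / (1 + (n-1)*r)
Numerator = 3 * 0.63 = 1.89
Denominator = 1 + 2 * 0.63 = 2.26
r_new = 1.89 / 2.26
= 0.8363


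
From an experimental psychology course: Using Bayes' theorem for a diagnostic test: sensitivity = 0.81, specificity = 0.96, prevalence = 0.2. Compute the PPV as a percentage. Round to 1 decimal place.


PPV = (sens * prev) / (sens * prev + (1-spec) * (1-prev))
Numerator = 0.81 * 0.2 = 0.162
P(positive and no disease) = (1 - spec) * (1 - prev) = (1 - 0.96) * (1 - 0.2) = 0.032
Denominator = 0.162 + 0.032 = 0.194
PPV = 0.162 / 0.194 = 0.835052
As percentage = 83.5


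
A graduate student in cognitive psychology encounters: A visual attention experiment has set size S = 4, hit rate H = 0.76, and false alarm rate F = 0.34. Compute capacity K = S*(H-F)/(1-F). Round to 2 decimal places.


K = S * (H - F) / (1 - F)
H - F = 0.42
1 - F = 0.66
K = 4 * 0.42 / 0.66
= 2.55


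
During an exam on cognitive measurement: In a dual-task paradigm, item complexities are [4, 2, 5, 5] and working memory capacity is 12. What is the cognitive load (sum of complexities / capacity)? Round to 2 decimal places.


Total complexity = 4 + 2 + 5 + 5 = 16
Load = total / capacity = 16 / 12
= 1.33


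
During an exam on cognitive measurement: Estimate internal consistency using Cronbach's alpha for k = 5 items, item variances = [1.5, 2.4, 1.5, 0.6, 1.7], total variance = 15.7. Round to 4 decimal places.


alpha = (k/(k-1)) * (1 - sum(s_i^2)/s_total^2)
sum(item variances) = 7.7
k/(k-1) = 5/4 = 1.25
1 - 7.7/15.7 = 1 - 0.490446 = 0.509554
alpha = 1.25 * 0.509554
= 0.6369


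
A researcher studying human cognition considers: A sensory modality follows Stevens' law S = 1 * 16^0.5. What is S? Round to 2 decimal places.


S = 1 * 16^0.5
16^0.5 = 4.0
S = 1 * 4.0
= 4.00


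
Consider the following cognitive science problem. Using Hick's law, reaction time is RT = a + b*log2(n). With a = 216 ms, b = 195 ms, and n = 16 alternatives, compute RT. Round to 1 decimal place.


RT = 216 + 195 * log2(16)
log2(16) = 4.0
RT = 216 + 195 * 4.0
= 216 + 780.0
= 996.0 ms


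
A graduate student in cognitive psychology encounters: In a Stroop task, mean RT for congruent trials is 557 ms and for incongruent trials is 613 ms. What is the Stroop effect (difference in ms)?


Stroop effect = RT(incongruent) - RT(congruent)
= 613 - 557
= 56 ms


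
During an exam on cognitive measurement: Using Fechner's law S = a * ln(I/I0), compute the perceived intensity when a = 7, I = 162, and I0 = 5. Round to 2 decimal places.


S = 7 * ln(162/5)
I/I0 = 32.4
ln(32.4) = 3.4782
S = 7 * 3.4782
= 24.35


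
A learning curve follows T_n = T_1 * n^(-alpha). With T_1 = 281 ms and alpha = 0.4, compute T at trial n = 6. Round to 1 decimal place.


T_n = 281 * 6^(-0.4)
6^(-0.4) = 0.488359
T_n = 281 * 0.488359
= 137.2 ms


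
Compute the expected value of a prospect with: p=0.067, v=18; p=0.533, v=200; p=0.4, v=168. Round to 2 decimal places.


EU = sum(p_i * v_i)
0.067 * 18 = 1.206
0.533 * 200 = 106.6
0.4 * 168 = 67.2
EU = 1.206 + 106.6 + 67.2
= 175.01


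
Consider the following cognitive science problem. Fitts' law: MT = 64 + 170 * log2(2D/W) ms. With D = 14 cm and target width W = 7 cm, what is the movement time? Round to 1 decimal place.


MT = 64 + 170 * log2(2*14/7)
2D/W = 4.0
log2(4.0) = 2.0
MT = 64 + 170 * 2.0
= 404.0 ms


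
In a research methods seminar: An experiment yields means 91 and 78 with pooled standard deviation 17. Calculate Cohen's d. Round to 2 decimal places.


Cohen's d = (M1 - M2) / S_pooled
= (91 - 78) / 17
= 13 / 17
= 0.76


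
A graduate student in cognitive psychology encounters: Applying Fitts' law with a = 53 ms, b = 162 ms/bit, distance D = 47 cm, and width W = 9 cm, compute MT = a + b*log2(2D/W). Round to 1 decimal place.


MT = 53 + 162 * log2(2*47/9)
2D/W = 10.444444
log2(10.444444) = 3.3847
MT = 53 + 162 * 3.3847
= 601.3 ms


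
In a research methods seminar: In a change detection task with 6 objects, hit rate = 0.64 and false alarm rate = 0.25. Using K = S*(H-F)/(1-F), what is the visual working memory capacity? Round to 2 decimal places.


K = S * (H - F) / (1 - F)
H - F = 0.39
1 - F = 0.75
K = 6 * 0.39 / 0.75
= 3.12


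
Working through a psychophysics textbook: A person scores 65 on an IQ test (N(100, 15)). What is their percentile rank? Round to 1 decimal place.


z = (IQ - mean) / SD
z = (65 - 100) / 15 = -2.3333
Percentile = Phi(-2.3333) * 100
Phi(-2.3333) = 0.009816
= 1.0


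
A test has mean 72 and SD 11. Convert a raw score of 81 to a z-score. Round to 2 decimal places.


z = (X - mu) / sigma
= (81 - 72) / 11
= 9 / 11
= 0.82


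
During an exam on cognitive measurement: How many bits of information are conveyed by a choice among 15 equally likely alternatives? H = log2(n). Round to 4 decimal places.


H = log2(n)
H = log2(15)
= 3.9069


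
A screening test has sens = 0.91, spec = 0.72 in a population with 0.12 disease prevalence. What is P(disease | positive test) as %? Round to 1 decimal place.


PPV = (sens * prev) / (sens * prev + (1-spec) * (1-prev))
Numerator = 0.91 * 0.12 = 0.1092
P(positive and no disease) = (1 - spec) * (1 - prev) = (1 - 0.72) * (1 - 0.12) = 0.2464
Denominator = 0.1092 + 0.2464 = 0.3556
PPV = 0.1092 / 0.3556 = 0.307087
As percentage = 30.7


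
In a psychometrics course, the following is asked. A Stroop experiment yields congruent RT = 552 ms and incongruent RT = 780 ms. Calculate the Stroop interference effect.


Stroop effect = RT(incongruent) - RT(congruent)
= 780 - 552
= 228 ms


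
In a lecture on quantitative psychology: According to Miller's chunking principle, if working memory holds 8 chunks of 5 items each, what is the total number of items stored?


Total items = chunks * items_per_chunk
= 8 * 5
= 40


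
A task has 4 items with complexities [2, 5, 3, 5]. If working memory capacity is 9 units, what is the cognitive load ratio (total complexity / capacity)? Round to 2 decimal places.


Total complexity = 2 + 5 + 3 + 5 = 15
Load = total / capacity = 15 / 9
= 1.67


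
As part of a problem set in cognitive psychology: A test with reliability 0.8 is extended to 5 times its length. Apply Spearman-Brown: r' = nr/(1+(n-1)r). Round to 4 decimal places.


r_new = n*r / (1 + (n-1)*r)
Numerator = 5 * 0.8 = 4.0
Denominator = 1 + 4 * 0.8 = 4.2
r_new = 4.0 / 4.2
= 0.9524


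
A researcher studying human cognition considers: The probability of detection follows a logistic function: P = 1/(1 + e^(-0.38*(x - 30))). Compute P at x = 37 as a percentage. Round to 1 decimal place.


P(x) = 1/(1 + e^(-0.38*(37 - 30)))
Exponent = -0.38 * 7 = -2.66
e^(-2.66) = 0.069948
P = 1/(1 + 0.069948) = 0.934625
Percentage = 93.5


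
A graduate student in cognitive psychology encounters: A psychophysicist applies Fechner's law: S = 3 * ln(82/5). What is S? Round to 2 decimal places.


S = 3 * ln(82/5)
I/I0 = 16.4
ln(16.4) = 2.7973
S = 3 * 2.7973
= 8.39


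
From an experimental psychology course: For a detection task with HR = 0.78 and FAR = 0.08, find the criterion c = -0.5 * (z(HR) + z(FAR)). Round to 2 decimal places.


c = -0.5 * (z(HR) + z(FAR))
z(0.78) = 0.7722
z(0.08) = -1.4051
c = -0.5 * (0.7722 + -1.4051)
= -0.5 * -0.6329
= 0.32


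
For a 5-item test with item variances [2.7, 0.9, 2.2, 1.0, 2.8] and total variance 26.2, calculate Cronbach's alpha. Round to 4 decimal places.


alpha = (k/(k-1)) * (1 - sum(s_i^2)/s_total^2)
sum(item variances) = 9.6
k/(k-1) = 5/4 = 1.25
1 - 9.6/26.2 = 1 - 0.366412 = 0.633588
alpha = 1.25 * 0.633588
= 0.7920


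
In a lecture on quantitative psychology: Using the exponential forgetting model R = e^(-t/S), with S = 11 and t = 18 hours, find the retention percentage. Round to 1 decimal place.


R = e^(-t/S)
-t/S = -18/11 = -1.636364
R = e^(-1.636364) = 0.194687
Percentage = 0.194687 * 100
= 19.5


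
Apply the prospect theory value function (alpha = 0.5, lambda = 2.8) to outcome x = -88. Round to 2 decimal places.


Since x = -88 < 0, use v(x) = -lambda*(-x)^alpha
(-x) = 88
88^0.5 = 9.3808
v(-88) = -2.8 * 9.3808
= -26.27


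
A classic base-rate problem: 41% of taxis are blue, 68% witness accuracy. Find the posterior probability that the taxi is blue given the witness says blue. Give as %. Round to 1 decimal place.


P(blue | says blue) = P(says blue | blue)*P(blue) / [P(says blue | blue)*P(blue) + P(says blue | not blue)*P(not blue)]
Numerator = 0.68 * 0.41 = 0.2788
False identification = 0.32 * 0.59 = 0.1888
P = 0.2788 / (0.2788 + 0.1888)
= 0.2788 / 0.4676
As percentage = 59.6


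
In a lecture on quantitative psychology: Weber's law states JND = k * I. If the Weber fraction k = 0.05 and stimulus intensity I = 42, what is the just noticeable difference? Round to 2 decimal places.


JND = k * I
JND = 0.05 * 42
= 2.10


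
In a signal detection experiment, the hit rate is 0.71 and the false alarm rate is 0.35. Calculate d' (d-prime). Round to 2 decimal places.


d' = z(HR) - z(FAR)
z(0.71) = 0.5534
z(0.35) = -0.3853
d' = 0.5534 - -0.3853
= 0.94


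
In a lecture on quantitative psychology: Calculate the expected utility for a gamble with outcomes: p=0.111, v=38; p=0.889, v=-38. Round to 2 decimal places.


EU = sum(p_i * v_i)
0.111 * 38 = 4.218
0.889 * -38 = -33.782
EU = 4.218 + -33.782
= -29.56


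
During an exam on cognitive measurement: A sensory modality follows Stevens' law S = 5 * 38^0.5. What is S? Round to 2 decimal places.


S = 5 * 38^0.5
38^0.5 = 6.1644
S = 5 * 6.1644
= 30.82


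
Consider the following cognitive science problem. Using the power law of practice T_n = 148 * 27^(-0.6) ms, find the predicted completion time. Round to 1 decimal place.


T_n = 148 * 27^(-0.6)
27^(-0.6) = 0.138415
T_n = 148 * 0.138415
= 20.5 ms


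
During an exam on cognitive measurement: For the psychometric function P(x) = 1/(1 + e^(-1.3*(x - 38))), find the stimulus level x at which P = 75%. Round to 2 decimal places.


At P = 0.75: 0.75 = 1/(1 + e^(-k*(x-x0)))
Solving: e^(-k*(x-x0)) = 1/3
x = x0 + ln(3)/k
ln(3) = 1.0986
x = 38 + 1.0986/1.3
= 38 + 0.8451
= 38.85


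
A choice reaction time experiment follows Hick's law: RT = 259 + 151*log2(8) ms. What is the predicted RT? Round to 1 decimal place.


RT = 259 + 151 * log2(8)
log2(8) = 3.0
RT = 259 + 151 * 3.0
= 259 + 453.0
= 712.0 ms


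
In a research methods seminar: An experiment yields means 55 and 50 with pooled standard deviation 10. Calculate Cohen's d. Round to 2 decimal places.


Cohen's d = (M1 - M2) / S_pooled
= (55 - 50) / 10
= 5 / 10
= 0.50


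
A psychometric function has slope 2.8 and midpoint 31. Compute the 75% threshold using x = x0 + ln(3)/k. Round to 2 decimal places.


At P = 0.75: 0.75 = 1/(1 + e^(-k*(x-x0)))
Solving: e^(-k*(x-x0)) = 1/3
x = x0 + ln(3)/k
ln(3) = 1.0986
x = 31 + 1.0986/2.8
= 31 + 0.3924
= 31.39


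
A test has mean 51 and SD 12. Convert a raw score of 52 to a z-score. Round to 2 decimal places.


z = (X - mu) / sigma
= (52 - 51) / 12
= 1 / 12
= 0.08


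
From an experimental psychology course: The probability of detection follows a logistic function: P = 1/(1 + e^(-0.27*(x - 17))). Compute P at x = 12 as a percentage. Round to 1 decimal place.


P(x) = 1/(1 + e^(-0.27*(12 - 17)))
Exponent = -0.27 * -5 = 1.35
e^(1.35) = 3.857426
P = 1/(1 + 3.857426) = 0.20587
Percentage = 20.6


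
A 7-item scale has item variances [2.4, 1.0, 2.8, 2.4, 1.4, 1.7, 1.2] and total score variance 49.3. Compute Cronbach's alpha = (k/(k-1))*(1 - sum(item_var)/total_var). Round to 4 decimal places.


alpha = (k/(k-1)) * (1 - sum(s_i^2)/s_total^2)
sum(item variances) = 12.9
k/(k-1) = 7/6 = 1.166667
1 - 12.9/49.3 = 1 - 0.261663 = 0.738337
alpha = 1.166667 * 0.738337
= 0.8614


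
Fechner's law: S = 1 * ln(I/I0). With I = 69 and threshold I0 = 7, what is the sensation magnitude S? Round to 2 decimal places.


S = 1 * ln(69/7)
I/I0 = 9.857143
ln(9.857143) = 2.2882
S = 1 * 2.2882
= 2.29


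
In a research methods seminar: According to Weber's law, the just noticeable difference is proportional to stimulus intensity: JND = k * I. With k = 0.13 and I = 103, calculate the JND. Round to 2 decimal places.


JND = k * I
JND = 0.13 * 103
= 13.39


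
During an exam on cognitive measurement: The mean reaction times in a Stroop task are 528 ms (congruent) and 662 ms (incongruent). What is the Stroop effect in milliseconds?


Stroop effect = RT(incongruent) - RT(congruent)
= 662 - 528
= 134 ms


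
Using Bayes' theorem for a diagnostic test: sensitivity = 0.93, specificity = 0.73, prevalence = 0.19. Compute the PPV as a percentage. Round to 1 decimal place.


PPV = (sens * prev) / (sens * prev + (1-spec) * (1-prev))
Numerator = 0.93 * 0.19 = 0.1767
P(positive and no disease) = (1 - spec) * (1 - prev) = (1 - 0.73) * (1 - 0.19) = 0.2187
Denominator = 0.1767 + 0.2187 = 0.3954
PPV = 0.1767 / 0.3954 = 0.446889
As percentage = 44.7


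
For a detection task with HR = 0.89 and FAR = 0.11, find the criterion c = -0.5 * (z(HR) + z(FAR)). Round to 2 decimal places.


c = -0.5 * (z(HR) + z(FAR))
z(0.89) = 1.2265
z(0.11) = -1.2265
c = -0.5 * (1.2265 + -1.2265)
= -0.5 * 0.0
= 0.00


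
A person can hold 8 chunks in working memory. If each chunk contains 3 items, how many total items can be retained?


Total items = chunks * items_per_chunk
= 8 * 3
= 24


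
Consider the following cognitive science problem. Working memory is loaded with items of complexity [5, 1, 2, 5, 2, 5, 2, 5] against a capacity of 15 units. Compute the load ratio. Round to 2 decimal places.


Total complexity = 5 + 1 + 2 + 5 + 2 + 5 + 2 + 5 = 27
Load = total / capacity = 27 / 15
= 1.80


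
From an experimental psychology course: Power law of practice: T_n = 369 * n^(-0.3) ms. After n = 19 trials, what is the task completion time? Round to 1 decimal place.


T_n = 369 * 19^(-0.3)
19^(-0.3) = 0.413403
T_n = 369 * 0.413403
= 152.5 ms


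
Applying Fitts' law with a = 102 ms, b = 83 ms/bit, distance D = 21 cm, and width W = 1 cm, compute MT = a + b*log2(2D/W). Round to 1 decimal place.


MT = 102 + 83 * log2(2*21/1)
2D/W = 42.0
log2(42.0) = 5.3923
MT = 102 + 83 * 5.3923
= 549.6 ms


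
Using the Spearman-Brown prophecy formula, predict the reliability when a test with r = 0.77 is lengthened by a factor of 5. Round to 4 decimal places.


r_new = n*r / (1 + (n-1)*r)
Numerator = 5 * 0.77 = 3.85
Denominator = 1 + 4 * 0.77 = 4.08
r_new = 3.85 / 4.08
= 0.9436


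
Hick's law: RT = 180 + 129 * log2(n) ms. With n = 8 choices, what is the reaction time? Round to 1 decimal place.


RT = 180 + 129 * log2(8)
log2(8) = 3.0
RT = 180 + 129 * 3.0
= 180 + 387.0
= 567.0 ms


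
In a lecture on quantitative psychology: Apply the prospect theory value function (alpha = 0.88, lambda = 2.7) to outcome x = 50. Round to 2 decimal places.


Since x = 50 >= 0, use v(x) = x^0.88
50^0.88 = 31.2675
v(50) = 31.27


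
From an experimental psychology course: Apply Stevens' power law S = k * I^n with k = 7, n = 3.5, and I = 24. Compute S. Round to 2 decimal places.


S = 7 * 24^3.5
24^3.5 = 67723.4924
S = 7 * 67723.4924
= 474064.45


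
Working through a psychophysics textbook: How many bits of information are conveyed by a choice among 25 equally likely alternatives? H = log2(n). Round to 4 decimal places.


H = log2(n)
H = log2(25)
= 4.6439


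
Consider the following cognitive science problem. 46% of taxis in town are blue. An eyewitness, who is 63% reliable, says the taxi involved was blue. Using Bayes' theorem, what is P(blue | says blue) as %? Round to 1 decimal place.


P(blue | says blue) = P(says blue | blue)*P(blue) / [P(says blue | blue)*P(blue) + P(says blue | not blue)*P(not blue)]
Numerator = 0.63 * 0.46 = 0.2898
False identification = 0.37 * 0.54 = 0.1998
P = 0.2898 / (0.2898 + 0.1998)
= 0.2898 / 0.4896
As percentage = 59.2


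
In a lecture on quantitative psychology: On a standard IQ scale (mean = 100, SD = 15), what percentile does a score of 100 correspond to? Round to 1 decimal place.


z = (IQ - mean) / SD
z = (100 - 100) / 15 = 0.0
Percentile = Phi(0.0) * 100
Phi(0.0) = 0.5
= 50.0


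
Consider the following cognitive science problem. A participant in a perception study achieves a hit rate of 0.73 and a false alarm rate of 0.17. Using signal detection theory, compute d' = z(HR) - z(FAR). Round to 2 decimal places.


d' = z(HR) - z(FAR)
z(0.73) = 0.6128
z(0.17) = -0.9542
d' = 0.6128 - -0.9542
= 1.57


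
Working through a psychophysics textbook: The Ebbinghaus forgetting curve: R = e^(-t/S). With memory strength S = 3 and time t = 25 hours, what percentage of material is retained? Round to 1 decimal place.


R = e^(-t/S)
-t/S = -25/3 = -8.333333
R = e^(-8.333333) = 0.00024
Percentage = 0.00024 * 100
= 0.0


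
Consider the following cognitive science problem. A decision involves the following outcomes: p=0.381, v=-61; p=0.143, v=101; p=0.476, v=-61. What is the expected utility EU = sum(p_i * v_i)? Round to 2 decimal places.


EU = sum(p_i * v_i)
0.381 * -61 = -23.241
0.143 * 101 = 14.443
0.476 * -61 = -29.036
EU = -23.241 + 14.443 + -29.036
= -37.83


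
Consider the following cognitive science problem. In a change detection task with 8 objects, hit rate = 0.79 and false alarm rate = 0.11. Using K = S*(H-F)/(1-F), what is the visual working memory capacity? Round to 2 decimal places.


K = S * (H - F) / (1 - F)
H - F = 0.68
1 - F = 0.89
K = 8 * 0.68 / 0.89
= 6.11


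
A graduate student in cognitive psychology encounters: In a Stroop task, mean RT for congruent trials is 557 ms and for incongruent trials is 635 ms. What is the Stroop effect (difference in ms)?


Stroop effect = RT(incongruent) - RT(congruent)
= 635 - 557
= 78 ms


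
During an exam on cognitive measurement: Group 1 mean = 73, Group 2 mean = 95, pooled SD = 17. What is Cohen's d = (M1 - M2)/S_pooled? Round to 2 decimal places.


Cohen's d = (M1 - M2) / S_pooled
= (73 - 95) / 17
= -22 / 17
= -1.29


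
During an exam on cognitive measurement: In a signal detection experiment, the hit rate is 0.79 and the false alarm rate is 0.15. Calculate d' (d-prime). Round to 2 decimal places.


d' = z(HR) - z(FAR)
z(0.79) = 0.8064
z(0.15) = -1.0364
d' = 0.8064 - -1.0364
= 1.84


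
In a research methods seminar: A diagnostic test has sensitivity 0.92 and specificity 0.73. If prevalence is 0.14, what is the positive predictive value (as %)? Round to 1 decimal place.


PPV = (sens * prev) / (sens * prev + (1-spec) * (1-prev))
Numerator = 0.92 * 0.14 = 0.1288
P(positive and no disease) = (1 - spec) * (1 - prev) = (1 - 0.73) * (1 - 0.14) = 0.2322
Denominator = 0.1288 + 0.2322 = 0.361
PPV = 0.1288 / 0.361 = 0.356787
As percentage = 35.7


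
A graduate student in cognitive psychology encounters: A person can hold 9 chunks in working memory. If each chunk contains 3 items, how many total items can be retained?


Total items = chunks * items_per_chunk
= 9 * 3
= 27


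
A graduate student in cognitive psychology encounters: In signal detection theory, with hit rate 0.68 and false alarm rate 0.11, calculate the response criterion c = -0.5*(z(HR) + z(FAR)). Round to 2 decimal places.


c = -0.5 * (z(HR) + z(FAR))
z(0.68) = 0.4677
z(0.11) = -1.2265
c = -0.5 * (0.4677 + -1.2265)
= -0.5 * -0.7588
= 0.38


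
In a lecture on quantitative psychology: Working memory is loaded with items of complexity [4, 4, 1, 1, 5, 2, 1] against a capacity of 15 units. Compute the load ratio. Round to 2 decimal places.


Total complexity = 4 + 4 + 1 + 1 + 5 + 2 + 1 = 18
Load = total / capacity = 18 / 15
= 1.20


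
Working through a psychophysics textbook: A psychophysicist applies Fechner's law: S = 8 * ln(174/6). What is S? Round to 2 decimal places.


S = 8 * ln(174/6)
I/I0 = 29.0
ln(29.0) = 3.3673
S = 8 * 3.3673
= 26.94


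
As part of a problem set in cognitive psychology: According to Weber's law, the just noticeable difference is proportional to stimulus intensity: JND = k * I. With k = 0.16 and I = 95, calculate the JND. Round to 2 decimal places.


JND = k * I
JND = 0.16 * 95
= 15.20


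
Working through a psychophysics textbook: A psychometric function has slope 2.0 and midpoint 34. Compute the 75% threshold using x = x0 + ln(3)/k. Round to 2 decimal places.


At P = 0.75: 0.75 = 1/(1 + e^(-k*(x-x0)))
Solving: e^(-k*(x-x0)) = 1/3
x = x0 + ln(3)/k
ln(3) = 1.0986
x = 34 + 1.0986/2.0
= 34 + 0.5493
= 34.55


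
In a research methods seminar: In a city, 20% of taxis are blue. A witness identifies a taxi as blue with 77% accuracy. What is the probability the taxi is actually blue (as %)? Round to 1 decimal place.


P(blue | says blue) = P(says blue | blue)*P(blue) / [P(says blue | blue)*P(blue) + P(says blue | not blue)*P(not blue)]
Numerator = 0.77 * 0.2 = 0.154
False identification = 0.23 * 0.8 = 0.184
P = 0.154 / (0.154 + 0.184)
= 0.154 / 0.338
As percentage = 45.6


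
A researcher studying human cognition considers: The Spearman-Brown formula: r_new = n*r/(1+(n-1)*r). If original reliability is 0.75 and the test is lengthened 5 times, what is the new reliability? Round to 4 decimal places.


r_new = n*r / (1 + (n-1)*r)
Numerator = 5 * 0.75 = 3.75
Denominator = 1 + 4 * 0.75 = 4.0
r_new = 3.75 / 4.0
= 0.9375


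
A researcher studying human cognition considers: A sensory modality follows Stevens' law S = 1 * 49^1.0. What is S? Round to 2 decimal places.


S = 1 * 49^1.0
49^1.0 = 49.0
S = 1 * 49.0
= 49.00


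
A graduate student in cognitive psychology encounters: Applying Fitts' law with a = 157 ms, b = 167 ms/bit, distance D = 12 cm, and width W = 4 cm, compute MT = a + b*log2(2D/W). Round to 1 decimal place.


MT = 157 + 167 * log2(2*12/4)
2D/W = 6.0
log2(6.0) = 2.585
MT = 157 + 167 * 2.585
= 588.7 ms


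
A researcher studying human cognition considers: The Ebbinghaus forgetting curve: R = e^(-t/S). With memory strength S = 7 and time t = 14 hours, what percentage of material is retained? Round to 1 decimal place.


R = e^(-t/S)
-t/S = -14/7 = -2.0
R = e^(-2.0) = 0.135335
Percentage = 0.135335 * 100
= 13.5


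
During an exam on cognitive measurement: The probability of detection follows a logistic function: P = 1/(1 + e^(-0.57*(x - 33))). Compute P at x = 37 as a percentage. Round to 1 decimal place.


P(x) = 1/(1 + e^(-0.57*(37 - 33)))
Exponent = -0.57 * 4 = -2.28
e^(-2.28) = 0.102284
P = 1/(1 + 0.102284) = 0.907207
Percentage = 90.7


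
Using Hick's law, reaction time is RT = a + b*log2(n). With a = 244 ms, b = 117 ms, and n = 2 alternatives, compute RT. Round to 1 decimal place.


RT = 244 + 117 * log2(2)
log2(2) = 1.0
RT = 244 + 117 * 1.0
= 244 + 117.0
= 361.0 ms


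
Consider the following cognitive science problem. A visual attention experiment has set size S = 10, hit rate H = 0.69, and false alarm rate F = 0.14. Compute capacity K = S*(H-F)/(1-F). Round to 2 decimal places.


K = S * (H - F) / (1 - F)
H - F = 0.55
1 - F = 0.86
K = 10 * 0.55 / 0.86
= 6.40


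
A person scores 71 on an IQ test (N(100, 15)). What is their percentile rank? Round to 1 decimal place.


z = (IQ - mean) / SD
z = (71 - 100) / 15 = -1.9333
Percentile = Phi(-1.9333) * 100
Phi(-1.9333) = 0.0266
= 2.7


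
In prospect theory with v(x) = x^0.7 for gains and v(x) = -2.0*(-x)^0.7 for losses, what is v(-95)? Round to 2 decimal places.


Since x = -95 < 0, use v(x) = -lambda*(-x)^alpha
(-x) = 95
95^0.7 = 24.233
v(-95) = -2.0 * 24.233
= -48.47


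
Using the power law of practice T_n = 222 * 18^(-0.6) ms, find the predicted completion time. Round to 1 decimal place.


T_n = 222 * 18^(-0.6)
18^(-0.6) = 0.176537
T_n = 222 * 0.176537
= 39.2 ms


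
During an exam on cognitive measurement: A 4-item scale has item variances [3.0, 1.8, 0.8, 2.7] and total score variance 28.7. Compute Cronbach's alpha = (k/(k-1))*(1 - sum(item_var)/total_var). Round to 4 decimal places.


alpha = (k/(k-1)) * (1 - sum(s_i^2)/s_total^2)
sum(item variances) = 8.3
k/(k-1) = 4/3 = 1.333333
1 - 8.3/28.7 = 1 - 0.289199 = 0.710801
alpha = 1.333333 * 0.710801
= 0.9477


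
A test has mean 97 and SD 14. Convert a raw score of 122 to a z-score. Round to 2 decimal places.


z = (X - mu) / sigma
= (122 - 97) / 14
= 25 / 14
= 1.79


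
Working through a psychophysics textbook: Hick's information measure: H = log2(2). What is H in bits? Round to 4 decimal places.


H = log2(n)
H = log2(2)
= 1.0000


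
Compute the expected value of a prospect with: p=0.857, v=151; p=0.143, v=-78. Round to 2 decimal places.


EU = sum(p_i * v_i)
0.857 * 151 = 129.407
0.143 * -78 = -11.154
EU = 129.407 + -11.154
= 118.25


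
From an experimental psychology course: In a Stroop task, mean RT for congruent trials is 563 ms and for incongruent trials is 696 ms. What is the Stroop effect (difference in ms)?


Stroop effect = RT(incongruent) - RT(congruent)
= 696 - 563
= 133 ms


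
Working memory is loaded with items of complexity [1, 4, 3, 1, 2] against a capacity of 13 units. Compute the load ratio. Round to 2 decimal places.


Total complexity = 1 + 4 + 3 + 1 + 2 = 11
Load = total / capacity = 11 / 13
= 0.85


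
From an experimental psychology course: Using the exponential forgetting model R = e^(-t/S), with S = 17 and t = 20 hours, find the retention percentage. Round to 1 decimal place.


R = e^(-t/S)
-t/S = -20/17 = -1.176471
R = e^(-1.176471) = 0.308365
Percentage = 0.308365 * 100
= 30.8


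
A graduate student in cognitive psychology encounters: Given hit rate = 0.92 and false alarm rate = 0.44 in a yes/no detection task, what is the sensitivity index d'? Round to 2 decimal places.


d' = z(HR) - z(FAR)
z(0.92) = 1.4051
z(0.44) = -0.151
d' = 1.4051 - -0.151
= 1.56


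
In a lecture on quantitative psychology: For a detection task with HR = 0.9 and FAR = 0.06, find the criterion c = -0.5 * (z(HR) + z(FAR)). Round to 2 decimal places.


c = -0.5 * (z(HR) + z(FAR))
z(0.9) = 1.2816
z(0.06) = -1.5548
c = -0.5 * (1.2816 + -1.5548)
= -0.5 * -0.2732
= 0.14


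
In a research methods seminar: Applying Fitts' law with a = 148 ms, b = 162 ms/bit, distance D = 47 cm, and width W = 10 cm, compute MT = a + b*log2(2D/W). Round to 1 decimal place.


MT = 148 + 162 * log2(2*47/10)
2D/W = 9.4
log2(9.4) = 3.2327
MT = 148 + 162 * 3.2327
= 671.7 ms


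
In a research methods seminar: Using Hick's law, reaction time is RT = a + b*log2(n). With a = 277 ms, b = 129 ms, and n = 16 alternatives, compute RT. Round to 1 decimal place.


RT = 277 + 129 * log2(16)
log2(16) = 4.0
RT = 277 + 129 * 4.0
= 277 + 516.0
= 793.0 ms


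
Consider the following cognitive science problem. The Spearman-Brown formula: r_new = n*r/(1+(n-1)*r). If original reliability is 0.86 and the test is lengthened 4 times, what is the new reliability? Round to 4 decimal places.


r_new = n*r / (1 + (n-1)*r)
Numerator = 4 * 0.86 = 3.44
Denominator = 1 + 3 * 0.86 = 3.58
r_new = 3.44 / 3.58
= 0.9609


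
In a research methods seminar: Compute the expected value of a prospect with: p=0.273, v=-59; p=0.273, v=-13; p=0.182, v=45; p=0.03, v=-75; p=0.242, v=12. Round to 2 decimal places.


EU = sum(p_i * v_i)
0.273 * -59 = -16.107
0.273 * -13 = -3.549
0.182 * 45 = 8.19
0.03 * -75 = -2.25
0.242 * 12 = 2.904
EU = -16.107 + -3.549 + 8.19 + -2.25 + 2.904
= -10.81


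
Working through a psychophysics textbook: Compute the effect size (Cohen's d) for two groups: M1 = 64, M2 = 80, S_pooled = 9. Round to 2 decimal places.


Cohen's d = (M1 - M2) / S_pooled
= (64 - 80) / 9
= -16 / 9
= -1.78


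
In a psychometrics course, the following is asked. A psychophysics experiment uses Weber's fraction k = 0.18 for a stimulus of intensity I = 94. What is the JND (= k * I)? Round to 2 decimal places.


JND = k * I
JND = 0.18 * 94
= 16.92


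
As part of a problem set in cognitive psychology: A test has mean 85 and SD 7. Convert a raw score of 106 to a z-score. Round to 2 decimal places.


z = (X - mu) / sigma
= (106 - 85) / 7
= 21 / 7
= 3.00


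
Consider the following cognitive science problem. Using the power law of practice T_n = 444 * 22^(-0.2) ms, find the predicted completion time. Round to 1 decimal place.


T_n = 444 * 22^(-0.2)
22^(-0.2) = 0.538909
T_n = 444 * 0.538909
= 239.3 ms


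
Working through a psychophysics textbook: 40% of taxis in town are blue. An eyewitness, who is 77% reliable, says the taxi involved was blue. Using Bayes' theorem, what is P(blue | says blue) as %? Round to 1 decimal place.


P(blue | says blue) = P(says blue | blue)*P(blue) / [P(says blue | blue)*P(blue) + P(says blue | not blue)*P(not blue)]
Numerator = 0.77 * 0.4 = 0.308
False identification = 0.23 * 0.6 = 0.138
P = 0.308 / (0.308 + 0.138)
= 0.308 / 0.446
As percentage = 69.1


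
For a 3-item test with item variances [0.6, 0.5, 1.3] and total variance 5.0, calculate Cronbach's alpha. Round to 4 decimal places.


alpha = (k/(k-1)) * (1 - sum(s_i^2)/s_total^2)
sum(item variances) = 2.4
k/(k-1) = 3/2 = 1.5
1 - 2.4/5.0 = 1 - 0.48 = 0.52
alpha = 1.5 * 0.52
= 0.7800


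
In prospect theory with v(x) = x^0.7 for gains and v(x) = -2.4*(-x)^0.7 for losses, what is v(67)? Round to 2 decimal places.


Since x = 67 >= 0, use v(x) = x^0.7
67^0.7 = 18.9781
v(67) = 18.98


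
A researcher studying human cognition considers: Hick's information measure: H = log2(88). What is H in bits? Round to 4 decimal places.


H = log2(n)
H = log2(88)
= 6.4594


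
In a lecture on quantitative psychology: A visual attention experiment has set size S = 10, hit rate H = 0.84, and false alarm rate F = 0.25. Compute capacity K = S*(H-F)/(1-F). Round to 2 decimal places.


K = S * (H - F) / (1 - F)
H - F = 0.59
1 - F = 0.75
K = 10 * 0.59 / 0.75
= 7.87


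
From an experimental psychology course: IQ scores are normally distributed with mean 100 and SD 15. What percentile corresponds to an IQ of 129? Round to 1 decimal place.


z = (IQ - mean) / SD
z = (129 - 100) / 15 = 1.9333
Percentile = Phi(1.9333) * 100
Phi(1.9333) = 0.9734
= 97.3


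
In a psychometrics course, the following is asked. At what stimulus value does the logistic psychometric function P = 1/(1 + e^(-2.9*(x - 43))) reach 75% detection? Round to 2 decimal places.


At P = 0.75: 0.75 = 1/(1 + e^(-k*(x-x0)))
Solving: e^(-k*(x-x0)) = 1/3
x = x0 + ln(3)/k
ln(3) = 1.0986
x = 43 + 1.0986/2.9
= 43 + 0.3788
= 43.38


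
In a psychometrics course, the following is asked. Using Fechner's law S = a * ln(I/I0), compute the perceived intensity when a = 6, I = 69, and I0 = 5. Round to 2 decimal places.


S = 6 * ln(69/5)
I/I0 = 13.8
ln(13.8) = 2.6247
S = 6 * 2.6247
= 15.75


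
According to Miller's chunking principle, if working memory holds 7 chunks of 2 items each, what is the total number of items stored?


Total items = chunks * items_per_chunk
= 7 * 2
= 14


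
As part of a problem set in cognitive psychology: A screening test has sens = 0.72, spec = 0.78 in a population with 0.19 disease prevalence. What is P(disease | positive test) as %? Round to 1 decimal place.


PPV = (sens * prev) / (sens * prev + (1-spec) * (1-prev))
Numerator = 0.72 * 0.19 = 0.1368
P(positive and no disease) = (1 - spec) * (1 - prev) = (1 - 0.78) * (1 - 0.19) = 0.1782
Denominator = 0.1368 + 0.1782 = 0.315
PPV = 0.1368 / 0.315 = 0.434286
As percentage = 43.4


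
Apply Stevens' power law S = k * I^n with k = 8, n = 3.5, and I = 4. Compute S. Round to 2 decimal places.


S = 8 * 4^3.5
4^3.5 = 128.0
S = 8 * 128.0
= 1024.00


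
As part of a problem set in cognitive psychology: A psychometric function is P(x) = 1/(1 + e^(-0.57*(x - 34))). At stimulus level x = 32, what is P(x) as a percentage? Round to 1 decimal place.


P(x) = 1/(1 + e^(-0.57*(32 - 34)))
Exponent = -0.57 * -2 = 1.14
e^(1.14) = 3.126768
P = 1/(1 + 3.126768) = 0.24232
Percentage = 24.2


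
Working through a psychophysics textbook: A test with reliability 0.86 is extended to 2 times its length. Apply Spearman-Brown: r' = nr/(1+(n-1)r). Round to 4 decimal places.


r_new = n*r / (1 + (n-1)*r)
Numerator = 2 * 0.86 = 1.72
Denominator = 1 + 1 * 0.86 = 1.86
r_new = 1.72 / 1.86
= 0.9247


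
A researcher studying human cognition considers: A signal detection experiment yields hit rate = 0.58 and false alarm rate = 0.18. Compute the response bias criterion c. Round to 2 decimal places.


c = -0.5 * (z(HR) + z(FAR))
z(0.58) = 0.2019
z(0.18) = -0.9154
c = -0.5 * (0.2019 + -0.9154)
= -0.5 * -0.7135
= 0.36


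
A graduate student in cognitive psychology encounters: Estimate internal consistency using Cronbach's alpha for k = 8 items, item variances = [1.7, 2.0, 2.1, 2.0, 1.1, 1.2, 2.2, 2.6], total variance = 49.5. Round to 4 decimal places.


alpha = (k/(k-1)) * (1 - sum(s_i^2)/s_total^2)
sum(item variances) = 14.9
k/(k-1) = 8/7 = 1.142857
1 - 14.9/49.5 = 1 - 0.30101 = 0.69899
alpha = 1.142857 * 0.69899
= 0.7988


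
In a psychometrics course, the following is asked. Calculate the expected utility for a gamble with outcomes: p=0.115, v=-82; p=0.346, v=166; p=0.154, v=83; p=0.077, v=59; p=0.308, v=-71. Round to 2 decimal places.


EU = sum(p_i * v_i)
0.115 * -82 = -9.43
0.346 * 166 = 57.436
0.154 * 83 = 12.782
0.077 * 59 = 4.543
0.308 * -71 = -21.868
EU = -9.43 + 57.436 + 12.782 + 4.543 + -21.868
= 43.46


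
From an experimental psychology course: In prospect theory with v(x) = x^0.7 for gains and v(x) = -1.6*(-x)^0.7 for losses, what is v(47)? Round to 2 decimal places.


Since x = 47 >= 0, use v(x) = x^0.7
47^0.7 = 14.807
v(47) = 14.81


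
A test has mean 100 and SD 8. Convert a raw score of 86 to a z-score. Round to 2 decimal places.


z = (X - mu) / sigma
= (86 - 100) / 8
= -14 / 8
= -1.75


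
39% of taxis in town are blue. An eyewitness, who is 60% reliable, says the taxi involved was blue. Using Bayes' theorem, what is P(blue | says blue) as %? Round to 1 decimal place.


P(blue | says blue) = P(says blue | blue)*P(blue) / [P(says blue | blue)*P(blue) + P(says blue | not blue)*P(not blue)]
Numerator = 0.6 * 0.39 = 0.234
False identification = 0.4 * 0.61 = 0.244
P = 0.234 / (0.234 + 0.244)
= 0.234 / 0.478
As percentage = 49.0


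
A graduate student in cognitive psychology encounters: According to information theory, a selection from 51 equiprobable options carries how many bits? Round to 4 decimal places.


H = log2(n)
H = log2(51)
= 5.6724


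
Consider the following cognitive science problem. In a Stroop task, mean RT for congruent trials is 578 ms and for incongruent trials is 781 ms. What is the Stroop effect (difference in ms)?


Stroop effect = RT(incongruent) - RT(congruent)
= 781 - 578
= 203 ms


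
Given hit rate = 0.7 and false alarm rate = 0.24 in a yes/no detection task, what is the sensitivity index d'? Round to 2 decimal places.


d' = z(HR) - z(FAR)
z(0.7) = 0.5244
z(0.24) = -0.7063
d' = 0.5244 - -0.7063
= 1.23


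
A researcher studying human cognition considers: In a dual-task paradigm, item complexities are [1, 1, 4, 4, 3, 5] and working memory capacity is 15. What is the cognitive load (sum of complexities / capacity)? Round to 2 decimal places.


Total complexity = 1 + 1 + 4 + 4 + 3 + 5 = 18
Load = total / capacity = 18 / 15
= 1.20


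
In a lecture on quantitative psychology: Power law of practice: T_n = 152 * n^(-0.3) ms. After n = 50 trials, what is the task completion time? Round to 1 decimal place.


T_n = 152 * 50^(-0.3)
50^(-0.3) = 0.309249
T_n = 152 * 0.309249
= 47.0 ms


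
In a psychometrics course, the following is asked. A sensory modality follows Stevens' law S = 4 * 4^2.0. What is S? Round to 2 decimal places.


S = 4 * 4^2.0
4^2.0 = 16.0
S = 4 * 16.0
= 64.00


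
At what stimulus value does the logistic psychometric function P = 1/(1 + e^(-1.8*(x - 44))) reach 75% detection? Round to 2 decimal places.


At P = 0.75: 0.75 = 1/(1 + e^(-k*(x-x0)))
Solving: e^(-k*(x-x0)) = 1/3
x = x0 + ln(3)/k
ln(3) = 1.0986
x = 44 + 1.0986/1.8
= 44 + 0.6103
= 44.61


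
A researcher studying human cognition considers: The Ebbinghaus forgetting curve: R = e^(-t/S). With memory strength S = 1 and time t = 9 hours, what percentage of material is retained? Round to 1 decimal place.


R = e^(-t/S)
-t/S = -9/1 = -9.0
R = e^(-9.0) = 0.000123
Percentage = 0.000123 * 100
= 0.0


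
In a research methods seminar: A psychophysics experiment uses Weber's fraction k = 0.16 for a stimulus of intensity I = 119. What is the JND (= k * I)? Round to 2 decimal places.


JND = k * I
JND = 0.16 * 119
= 19.04


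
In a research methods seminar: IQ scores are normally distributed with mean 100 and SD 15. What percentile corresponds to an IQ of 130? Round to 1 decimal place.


z = (IQ - mean) / SD
z = (130 - 100) / 15 = 2.0
Percentile = Phi(2.0) * 100
Phi(2.0) = 0.97725
= 97.7


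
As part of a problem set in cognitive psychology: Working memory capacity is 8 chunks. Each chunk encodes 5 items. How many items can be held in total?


Total items = chunks * items_per_chunk
= 8 * 5
= 40


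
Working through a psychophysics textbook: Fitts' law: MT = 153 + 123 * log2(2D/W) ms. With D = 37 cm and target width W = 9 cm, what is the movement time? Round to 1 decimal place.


MT = 153 + 123 * log2(2*37/9)
2D/W = 8.222222
log2(8.222222) = 3.0395
MT = 153 + 123 * 3.0395
= 526.9 ms


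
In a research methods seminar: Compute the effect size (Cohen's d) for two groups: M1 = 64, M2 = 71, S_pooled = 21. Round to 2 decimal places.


Cohen's d = (M1 - M2) / S_pooled
= (64 - 71) / 21
= -7 / 21
= -0.33
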